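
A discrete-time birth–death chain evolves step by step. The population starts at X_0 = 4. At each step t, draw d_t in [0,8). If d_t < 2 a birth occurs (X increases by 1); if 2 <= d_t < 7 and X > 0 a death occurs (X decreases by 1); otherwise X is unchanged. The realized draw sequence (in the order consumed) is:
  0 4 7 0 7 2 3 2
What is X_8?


2

t=0: X=4, d=0 → birth, X_1=5
t=1: X=5, d=4 → death, X_2=4
t=2: X=4, d=7 → hold, X_3=4
t=3: X=4, d=0 → birth, X_4=5
t=4: X=5, d=7 → hold, X_5=5
t=5: X=5, d=2 → death, X_6=4
t=6: X=4, d=3 → death, X_7=3
t=7: X=3, d=2 → death, X_8=2


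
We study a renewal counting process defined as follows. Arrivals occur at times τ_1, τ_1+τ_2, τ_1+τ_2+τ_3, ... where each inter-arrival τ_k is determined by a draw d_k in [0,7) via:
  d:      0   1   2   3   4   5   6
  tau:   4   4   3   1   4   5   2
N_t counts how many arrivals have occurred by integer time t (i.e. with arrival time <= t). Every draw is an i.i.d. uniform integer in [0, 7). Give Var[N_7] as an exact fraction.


Inter-arrival values over d=0..6: [4, 4, 3, 1, 4, 5, 2]
Each d has probability 1/7, so the pmf of τ is: f(1) = 1/7, f(2) = 1/7, f(3) = 1/7, f(4) = 3/7, f(5) = 1/7
Let p_n(j) = P(N_n = j), with p_0 = [1]. Condition on τ_1: p_n(0) = P(τ > n), and for j >= 1, p_n(j) = Σ_{k<=n} f(k)·p_{n−k}(j−1)
p_1 = [6/7, 1/7]  (j = 0..1)
p_2 = [5/7, 13/49, 1/49]  (j = 0..2)
p_3 = [4/7, 18/49, 20/343, 1/343]  (j = 0..3)
p_4 = [1/7, 36/49, 38/343, 27/2401, 1/2401]  (j = 0..4)
p_5 = [0, 5/7, 88/343, 65/2401, 34/16807, 1/16807]  (j = 0..5)
p_6 = [0, 26/49, 135/343, 167/2401, 99/16807, 41/117649, 1/117649]  (j = 0..6)
p_7 = [0, 18/49, 164/343, 328/2401, 40/2401, 20/16807, 48/823543, 1/823543]  (j = 0..7)
E[N_7] = Σ j·p_7(j) = 1487641/823543;  E[N_7²] = Σ j²·p_7(j) = 3135915/823543
Var[N_7] = 3135915/823543 − (1487641/823543)² = 369485101964/678223072849

369485101964/678223072849


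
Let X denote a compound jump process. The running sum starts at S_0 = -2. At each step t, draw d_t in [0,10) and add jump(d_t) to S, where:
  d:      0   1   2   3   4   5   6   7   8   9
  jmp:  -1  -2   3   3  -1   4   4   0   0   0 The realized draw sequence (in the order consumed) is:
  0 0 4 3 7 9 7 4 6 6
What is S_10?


t=0: S=-2, d=0, jump=-1, S_1=-3
t=1: S=-3, d=0, jump=-1, S_2=-4
t=2: S=-4, d=4, jump=-1, S_3=-5
t=3: S=-5, d=3, jump=3, S_4=-2
t=4: S=-2, d=7, jump=0, S_5=-2
t=5: S=-2, d=9, jump=0, S_6=-2
t=6: S=-2, d=7, jump=0, S_7=-2
t=7: S=-2, d=4, jump=-1, S_8=-3
t=8: S=-3, d=6, jump=4, S_9=1
t=9: S=1, d=6, jump=4, S_10=5

5


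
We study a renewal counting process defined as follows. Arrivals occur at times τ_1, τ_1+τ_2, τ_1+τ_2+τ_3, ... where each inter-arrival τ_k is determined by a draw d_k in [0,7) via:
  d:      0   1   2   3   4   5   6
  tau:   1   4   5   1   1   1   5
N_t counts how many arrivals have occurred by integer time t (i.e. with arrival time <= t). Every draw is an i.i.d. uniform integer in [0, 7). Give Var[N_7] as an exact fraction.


1079920394488/678223072849

Inter-arrival values over d=0..6: [1, 4, 5, 1, 1, 1, 5]
Each d has probability 1/7, so the pmf of τ is: f(1) = 4/7, f(4) = 1/7, f(5) = 2/7
Let p_n(j) = P(N_n = j), with p_0 = [1]. Condition on τ_1: p_n(0) = P(τ > n), and for j >= 1, p_n(j) = Σ_{k<=n} f(k)·p_{n−k}(j−1)
p_1 = [3/7, 4/7]  (j = 0..1)
p_2 = [3/7, 12/49, 16/49]  (j = 0..2)
p_3 = [3/7, 12/49, 48/343, 64/343]  (j = 0..3)
p_4 = [2/7, 19/49, 48/343, 192/2401, 256/2401]  (j = 0..4)
p_5 = [0, 25/49, 104/343, 192/2401, 768/16807, 1024/16807]  (j = 0..5)
p_6 = [0, 9/49, 24/49, 528/2401, 768/16807, 3072/117649, 4096/117649]  (j = 0..6)
p_7 = [0, 9/49, 72/343, 944/2401, 2560/16807, 3072/117649, 12288/823543, 16384/823543]  (j = 0..7)
E[N_7] = Σ j·p_7(j) = 2266079/823543;  E[N_7²] = Σ j²·p_7(j) = 7546703/823543
Var[N_7] = 7546703/823543 − (2266079/823543)² = 1079920394488/678223072849


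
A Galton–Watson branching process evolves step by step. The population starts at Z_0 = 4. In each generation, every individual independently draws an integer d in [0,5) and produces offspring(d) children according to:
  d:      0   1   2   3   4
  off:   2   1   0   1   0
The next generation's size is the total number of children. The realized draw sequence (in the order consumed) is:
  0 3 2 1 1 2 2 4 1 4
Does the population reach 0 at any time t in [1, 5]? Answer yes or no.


gen 0: Z_0=4, draws=[0, 3, 2, 1], offspring=[2, 1, 0, 1], Z_1=4
gen 1: Z_1=4, draws=[1, 2, 2, 4], offspring=[1, 0, 0, 0], Z_2=1
gen 2: Z_2=1, draws=[1], offspring=[1], Z_3=1
gen 3: Z_3=1, draws=[4], offspring=[0], Z_4=0
gen 4: Z_4=0, draws=[], offspring=[], Z_5=0

yes


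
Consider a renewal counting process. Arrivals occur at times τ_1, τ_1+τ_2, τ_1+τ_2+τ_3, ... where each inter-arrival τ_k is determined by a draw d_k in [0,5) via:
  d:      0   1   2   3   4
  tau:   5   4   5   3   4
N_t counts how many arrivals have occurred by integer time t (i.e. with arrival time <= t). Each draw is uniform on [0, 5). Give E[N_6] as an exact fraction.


Inter-arrival values over d=0..4: [5, 4, 5, 3, 4]
Each d has probability 1/5, so the pmf of τ is: f(3) = 1/5, f(4) = 2/5, f(5) = 2/5
Renewal equation for m(n) = E[N_n]: condition on τ_1 = k (if k <= n, one arrival plus a fresh copy on the remaining n−k steps): m(n) = F(n) + Σ_{k<=n} f(k)·m(n−k), where F(n) = P(τ <= n) and m(0) = 0
m(1) = F(1) = 0
m(2) = F(2) = 0
m(3) = F(3) = 1/5
m(4) = F(4) = 3/5
m(5) = F(5) = 1
m(6) = F(6) + f(3)·m(3) = 1 + 1/5·1/5 = 26/25
E[N_6] = m(6) = 26/25

26/25


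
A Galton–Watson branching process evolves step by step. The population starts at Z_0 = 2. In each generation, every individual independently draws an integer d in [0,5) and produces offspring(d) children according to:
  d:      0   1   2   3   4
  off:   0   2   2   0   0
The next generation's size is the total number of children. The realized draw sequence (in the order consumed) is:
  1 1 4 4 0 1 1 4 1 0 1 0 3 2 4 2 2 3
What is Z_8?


2

gen 0: Z_0=2, draws=[1, 1], offspring=[2, 2], Z_1=4
gen 1: Z_1=4, draws=[4, 4, 0, 1], offspring=[0, 0, 0, 2], Z_2=2
gen 2: Z_2=2, draws=[1, 4], offspring=[2, 0], Z_3=2
gen 3: Z_3=2, draws=[1, 0], offspring=[2, 0], Z_4=2
gen 4: Z_4=2, draws=[1, 0], offspring=[2, 0], Z_5=2
gen 5: Z_5=2, draws=[3, 2], offspring=[0, 2], Z_6=2
gen 6: Z_6=2, draws=[4, 2], offspring=[0, 2], Z_7=2
gen 7: Z_7=2, draws=[2, 3], offspring=[2, 0], Z_8=2


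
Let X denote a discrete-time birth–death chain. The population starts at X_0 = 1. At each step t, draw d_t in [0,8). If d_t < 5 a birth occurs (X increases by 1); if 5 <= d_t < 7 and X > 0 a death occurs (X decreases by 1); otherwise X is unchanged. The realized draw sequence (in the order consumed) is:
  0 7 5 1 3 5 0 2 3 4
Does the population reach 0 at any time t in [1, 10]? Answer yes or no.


no

t=0: X=1, d=0 → birth, X_1=2
t=1: X=2, d=7 → hold, X_2=2
t=2: X=2, d=5 → death, X_3=1
t=3: X=1, d=1 → birth, X_4=2
t=4: X=2, d=3 → birth, X_5=3
t=5: X=3, d=5 → death, X_6=2
t=6: X=2, d=0 → birth, X_7=3
t=7: X=3, d=2 → birth, X_8=4
t=8: X=4, d=3 → birth, X_9=5
t=9: X=5, d=4 → birth, X_10=6


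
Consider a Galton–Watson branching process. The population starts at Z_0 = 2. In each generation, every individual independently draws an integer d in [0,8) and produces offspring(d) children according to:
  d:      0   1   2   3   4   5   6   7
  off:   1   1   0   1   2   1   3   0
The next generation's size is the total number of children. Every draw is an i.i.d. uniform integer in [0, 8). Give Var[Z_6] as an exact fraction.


874594520415/34359738368

Outcome values over d=0..7: [1, 1, 0, 1, 2, 1, 3, 0]
Σy = 9, Σy² = 17, M = 8
μ = 9/8 = 9/8,  σ² = 17/8 − (9/8)² = 55/64
V_0 = 0, E_0 = 2
V_1 = 55/64·E_0 + (9/8)²·V_0 = 55/32;  E_1 = 9/4
V_2 = 55/64·E_1 + (9/8)²·V_1 = 8415/2048;  E_2 = 81/32
V_3 = 55/64·E_2 + (9/8)²·V_2 = 966735/131072;  E_3 = 729/256
V_4 = 55/64·E_3 + (9/8)²·V_3 = 98834175/8388608;  E_4 = 6561/2048
V_5 = 55/64·E_4 + (9/8)²·V_4 = 9483630255/536870912;  E_5 = 59049/16384
V_6 = 55/64·E_5 + (9/8)²·V_5 = 874594520415/34359738368;  E_6 = 531441/131072


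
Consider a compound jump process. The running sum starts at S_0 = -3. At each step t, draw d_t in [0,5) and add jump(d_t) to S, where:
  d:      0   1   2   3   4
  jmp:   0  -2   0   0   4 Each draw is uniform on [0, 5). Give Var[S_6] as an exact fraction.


576/25

Outcome values over d=0..4: [0, -2, 0, 0, 4]
Σy = 2, Σy² = 20, M = 5
μ = 2/5 = 2/5,  σ² = 20/5 − (2/5)² = 96/25
Independent increments: Var[S_6] = 6·σ² = 6·(96/25) = 576/25


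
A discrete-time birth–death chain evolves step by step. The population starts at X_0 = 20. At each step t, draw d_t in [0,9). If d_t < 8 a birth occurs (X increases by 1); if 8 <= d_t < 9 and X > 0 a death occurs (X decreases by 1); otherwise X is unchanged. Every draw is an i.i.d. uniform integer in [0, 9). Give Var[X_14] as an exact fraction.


448/81

X can drop by at most 1 per step and X_0 = 20 > T = 14, so X_t >= 20 − t >= 6 > 0 for every t <= 14: the floor at 0 (the 'and X > 0' condition) never binds. Hence X_14 = X_0 + Σ_{t<14} Y_t with i.i.d. increments Y_t = y(d_t) ∈ {+1, −1, 0}.
Outcome values over d=0..8: [1, 1, 1, 1, 1, 1, 1, 1, -1]
Σy = 7, Σy² = 9, M = 9
μ = 7/9 = 7/9,  σ² = 9/9 − (7/9)² = 32/81
Independent increments: Var[X_14] = 14·σ² = 14·(32/81) = 448/81


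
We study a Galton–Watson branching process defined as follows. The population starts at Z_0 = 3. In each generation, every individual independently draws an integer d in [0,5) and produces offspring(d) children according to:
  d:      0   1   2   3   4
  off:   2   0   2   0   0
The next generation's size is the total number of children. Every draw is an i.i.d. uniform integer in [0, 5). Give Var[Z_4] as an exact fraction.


Outcome values over d=0..4: [2, 0, 2, 0, 0]
Σy = 4, Σy² = 8, M = 5
μ = 4/5 = 4/5,  σ² = 8/5 − (4/5)² = 24/25
V_0 = 0, E_0 = 3
V_1 = 24/25·E_0 + (4/5)²·V_0 = 72/25;  E_1 = 12/5
V_2 = 24/25·E_1 + (4/5)²·V_1 = 2592/625;  E_2 = 48/25
V_3 = 24/25·E_2 + (4/5)²·V_2 = 70272/15625;  E_3 = 192/125
V_4 = 24/25·E_3 + (4/5)²·V_3 = 1700352/390625;  E_4 = 768/625

1700352/390625


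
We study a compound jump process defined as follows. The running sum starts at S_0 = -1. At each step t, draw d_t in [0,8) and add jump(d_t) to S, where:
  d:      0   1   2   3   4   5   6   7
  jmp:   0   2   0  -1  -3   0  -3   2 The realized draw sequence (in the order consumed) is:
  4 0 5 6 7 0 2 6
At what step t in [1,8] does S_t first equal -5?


5

t=0: S=-1, d=4, jump=-3, S_1=-4
t=1: S=-4, d=0, jump=0, S_2=-4
t=2: S=-4, d=5, jump=0, S_3=-4
t=3: S=-4, d=6, jump=-3, S_4=-7
t=4: S=-7, d=7, jump=2, S_5=-5
t=5: S=-5, d=0, jump=0, S_6=-5
t=6: S=-5, d=2, jump=0, S_7=-5
t=7: S=-5, d=6, jump=-3, S_8=-8


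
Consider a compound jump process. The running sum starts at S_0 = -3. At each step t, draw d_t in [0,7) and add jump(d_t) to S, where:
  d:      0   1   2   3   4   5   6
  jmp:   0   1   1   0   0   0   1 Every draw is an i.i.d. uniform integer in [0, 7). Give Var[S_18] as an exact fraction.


216/49

Outcome values over d=0..6: [0, 1, 1, 0, 0, 0, 1]
Σy = 3, Σy² = 3, M = 7
μ = 3/7 = 3/7,  σ² = 3/7 − (3/7)² = 12/49
Independent increments: Var[S_18] = 18·σ² = 18·(12/49) = 216/49


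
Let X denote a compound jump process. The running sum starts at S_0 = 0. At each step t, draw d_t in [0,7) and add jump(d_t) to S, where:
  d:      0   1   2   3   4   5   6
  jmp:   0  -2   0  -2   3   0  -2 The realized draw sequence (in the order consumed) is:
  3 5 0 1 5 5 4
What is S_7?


t=0: S=0, d=3, jump=-2, S_1=-2
t=1: S=-2, d=5, jump=0, S_2=-2
t=2: S=-2, d=0, jump=0, S_3=-2
t=3: S=-2, d=1, jump=-2, S_4=-4
t=4: S=-4, d=5, jump=0, S_5=-4
t=5: S=-4, d=5, jump=0, S_6=-4
t=6: S=-4, d=4, jump=3, S_7=-1

-1


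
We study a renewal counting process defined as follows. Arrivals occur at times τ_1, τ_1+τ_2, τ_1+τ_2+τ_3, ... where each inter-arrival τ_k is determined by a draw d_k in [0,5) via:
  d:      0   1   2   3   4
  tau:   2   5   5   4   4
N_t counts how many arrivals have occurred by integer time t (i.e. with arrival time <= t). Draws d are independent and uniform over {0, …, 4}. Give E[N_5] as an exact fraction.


26/25

Inter-arrival values over d=0..4: [2, 5, 5, 4, 4]
Each d has probability 1/5, so the pmf of τ is: f(2) = 1/5, f(4) = 2/5, f(5) = 2/5
Renewal equation for m(n) = E[N_n]: condition on τ_1 = k (if k <= n, one arrival plus a fresh copy on the remaining n−k steps): m(n) = F(n) + Σ_{k<=n} f(k)·m(n−k), where F(n) = P(τ <= n) and m(0) = 0
m(1) = F(1) = 0
m(2) = F(2) = 1/5
m(3) = F(3) = 1/5
m(4) = F(4) + f(2)·m(2) = 3/5 + 1/5·1/5 = 16/25
m(5) = F(5) + f(2)·m(3) = 1 + 1/5·1/5 = 26/25
E[N_5] = m(5) = 26/25


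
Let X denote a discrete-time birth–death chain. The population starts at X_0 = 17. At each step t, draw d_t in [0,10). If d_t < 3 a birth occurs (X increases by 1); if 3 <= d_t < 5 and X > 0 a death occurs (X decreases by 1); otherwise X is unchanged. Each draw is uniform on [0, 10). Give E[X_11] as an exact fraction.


X can drop by at most 1 per step and X_0 = 17 > T = 11, so X_t >= 17 − t >= 6 > 0 for every t <= 11: the floor at 0 (the 'and X > 0' condition) never binds. Hence X_11 = X_0 + Σ_{t<11} Y_t with i.i.d. increments Y_t = y(d_t) ∈ {+1, −1, 0}.
Outcome values over d=0..9: [1, 1, 1, -1, -1, 0, 0, 0, 0, 0]
Σy = 1, Σy² = 5, M = 10
μ = 1/10 = 1/10,  σ² = 5/10 − (1/10)² = 49/100
E[X_11] = 17 + 11·(1/10) = 181/10

181/10


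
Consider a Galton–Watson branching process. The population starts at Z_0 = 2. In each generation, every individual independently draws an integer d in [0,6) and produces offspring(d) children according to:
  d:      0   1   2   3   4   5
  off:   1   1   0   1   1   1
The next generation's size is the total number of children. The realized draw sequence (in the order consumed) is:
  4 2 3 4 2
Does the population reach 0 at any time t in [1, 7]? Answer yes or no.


yes

gen 0: Z_0=2, draws=[4, 2], offspring=[1, 0], Z_1=1
gen 1: Z_1=1, draws=[3], offspring=[1], Z_2=1
gen 2: Z_2=1, draws=[4], offspring=[1], Z_3=1
gen 3: Z_3=1, draws=[2], offspring=[0], Z_4=0
gen 4: Z_4=0, draws=[], offspring=[], Z_5=0
gen 5: Z_5=0, draws=[], offspring=[], Z_6=0
gen 6: Z_6=0, draws=[], offspring=[], Z_7=0


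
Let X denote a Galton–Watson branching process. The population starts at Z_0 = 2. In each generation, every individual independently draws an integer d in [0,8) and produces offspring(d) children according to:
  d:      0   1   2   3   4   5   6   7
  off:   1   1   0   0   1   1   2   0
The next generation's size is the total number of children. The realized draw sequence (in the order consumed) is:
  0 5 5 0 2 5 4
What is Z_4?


gen 0: Z_0=2, draws=[0, 5], offspring=[1, 1], Z_1=2
gen 1: Z_1=2, draws=[5, 0], offspring=[1, 1], Z_2=2
gen 2: Z_2=2, draws=[2, 5], offspring=[0, 1], Z_3=1
gen 3: Z_3=1, draws=[4], offspring=[1], Z_4=1

1


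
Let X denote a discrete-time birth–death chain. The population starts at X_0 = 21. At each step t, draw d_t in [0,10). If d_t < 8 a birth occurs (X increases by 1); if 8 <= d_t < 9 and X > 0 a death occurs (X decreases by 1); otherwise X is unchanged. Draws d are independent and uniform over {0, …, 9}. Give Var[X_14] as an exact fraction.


287/50

X can drop by at most 1 per step and X_0 = 21 > T = 14, so X_t >= 21 − t >= 7 > 0 for every t <= 14: the floor at 0 (the 'and X > 0' condition) never binds. Hence X_14 = X_0 + Σ_{t<14} Y_t with i.i.d. increments Y_t = y(d_t) ∈ {+1, −1, 0}.
Outcome values over d=0..9: [1, 1, 1, 1, 1, 1, 1, 1, -1, 0]
Σy = 7, Σy² = 9, M = 10
μ = 7/10 = 7/10,  σ² = 9/10 − (7/10)² = 41/100
Independent increments: Var[X_14] = 14·σ² = 14·(41/100) = 287/50


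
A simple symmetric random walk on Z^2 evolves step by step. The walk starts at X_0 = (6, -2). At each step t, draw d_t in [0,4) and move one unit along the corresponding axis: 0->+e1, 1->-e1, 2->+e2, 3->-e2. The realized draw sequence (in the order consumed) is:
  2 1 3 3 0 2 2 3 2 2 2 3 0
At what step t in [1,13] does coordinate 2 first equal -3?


4

t=0: X=(6, -2), d=2 → +e2, X_1=(6, -1)
t=1: X=(6, -1), d=1 → -e1, X_2=(5, -1)
t=2: X=(5, -1), d=3 → -e2, X_3=(5, -2)
t=3: X=(5, -2), d=3 → -e2, X_4=(5, -3)
t=4: X=(5, -3), d=0 → +e1, X_5=(6, -3)
t=5: X=(6, -3), d=2 → +e2, X_6=(6, -2)
t=6: X=(6, -2), d=2 → +e2, X_7=(6, -1)
t=7: X=(6, -1), d=3 → -e2, X_8=(6, -2)
t=8: X=(6, -2), d=2 → +e2, X_9=(6, -1)
t=9: X=(6, -1), d=2 → +e2, X_10=(6, 0)
t=10: X=(6, 0), d=2 → +e2, X_11=(6, 1)
t=11: X=(6, 1), d=3 → -e2, X_12=(6, 0)
t=12: X=(6, 0), d=0 → +e1, X_13=(7, 0)


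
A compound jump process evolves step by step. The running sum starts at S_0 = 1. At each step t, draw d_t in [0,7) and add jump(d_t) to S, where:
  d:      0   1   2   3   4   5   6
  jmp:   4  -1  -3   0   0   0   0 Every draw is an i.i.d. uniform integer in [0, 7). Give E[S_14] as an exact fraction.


1

Outcome values over d=0..6: [4, -1, -3, 0, 0, 0, 0]
Σy = 0, Σy² = 26, M = 7
μ = 0/7 = 0,  σ² = 26/7 − (0)² = 26/7
E[S_14] = 1 + 14·(0) = 1


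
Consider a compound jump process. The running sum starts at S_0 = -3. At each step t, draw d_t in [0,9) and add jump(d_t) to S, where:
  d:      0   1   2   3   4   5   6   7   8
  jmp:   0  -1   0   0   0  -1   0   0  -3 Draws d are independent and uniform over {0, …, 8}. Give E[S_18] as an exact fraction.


Outcome values over d=0..8: [0, -1, 0, 0, 0, -1, 0, 0, -3]
Σy = -5, Σy² = 11, M = 9
μ = -5/9 = -5/9,  σ² = 11/9 − (-5/9)² = 74/81
E[S_18] = -3 + 18·(-5/9) = -13

-13


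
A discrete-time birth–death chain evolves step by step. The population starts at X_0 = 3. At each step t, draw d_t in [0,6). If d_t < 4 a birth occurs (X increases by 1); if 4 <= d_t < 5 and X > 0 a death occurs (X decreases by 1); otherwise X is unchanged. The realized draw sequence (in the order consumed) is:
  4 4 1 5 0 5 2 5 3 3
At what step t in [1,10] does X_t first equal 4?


7

t=0: X=3, d=4 → death, X_1=2
t=1: X=2, d=4 → death, X_2=1
t=2: X=1, d=1 → birth, X_3=2
t=3: X=2, d=5 → hold, X_4=2
t=4: X=2, d=0 → birth, X_5=3
t=5: X=3, d=5 → hold, X_6=3
t=6: X=3, d=2 → birth, X_7=4
t=7: X=4, d=5 → hold, X_8=4
t=8: X=4, d=3 → birth, X_9=5
t=9: X=5, d=3 → birth, X_10=6


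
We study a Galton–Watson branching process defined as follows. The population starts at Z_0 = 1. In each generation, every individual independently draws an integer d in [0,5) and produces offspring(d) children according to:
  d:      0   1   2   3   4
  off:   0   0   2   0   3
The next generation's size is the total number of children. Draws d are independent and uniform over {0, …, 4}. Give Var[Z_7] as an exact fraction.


Outcome values over d=0..4: [0, 0, 2, 0, 3]
Σy = 5, Σy² = 13, M = 5
μ = 5/5 = 1,  σ² = 13/5 − (1)² = 8/5
V_0 = 0, E_0 = 1
V_1 = 8/5·E_0 + (1)²·V_0 = 8/5;  E_1 = 1
V_2 = 8/5·E_1 + (1)²·V_1 = 16/5;  E_2 = 1
V_3 = 8/5·E_2 + (1)²·V_2 = 24/5;  E_3 = 1
V_4 = 8/5·E_3 + (1)²·V_3 = 32/5;  E_4 = 1
V_5 = 8/5·E_4 + (1)²·V_4 = 8;  E_5 = 1
V_6 = 8/5·E_5 + (1)²·V_5 = 48/5;  E_6 = 1
V_7 = 8/5·E_6 + (1)²·V_6 = 56/5;  E_7 = 1

56/5


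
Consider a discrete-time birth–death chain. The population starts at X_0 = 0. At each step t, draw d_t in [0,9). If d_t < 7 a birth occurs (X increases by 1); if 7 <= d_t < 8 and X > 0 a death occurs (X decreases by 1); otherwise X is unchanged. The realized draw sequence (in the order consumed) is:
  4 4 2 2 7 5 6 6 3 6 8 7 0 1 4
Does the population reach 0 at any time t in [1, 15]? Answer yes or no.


t=0: X=0, d=4 → birth, X_1=1
t=1: X=1, d=4 → birth, X_2=2
t=2: X=2, d=2 → birth, X_3=3
t=3: X=3, d=2 → birth, X_4=4
t=4: X=4, d=7 → death, X_5=3
t=5: X=3, d=5 → birth, X_6=4
t=6: X=4, d=6 → birth, X_7=5
t=7: X=5, d=6 → birth, X_8=6
t=8: X=6, d=3 → birth, X_9=7
t=9: X=7, d=6 → birth, X_10=8
t=10: X=8, d=8 → hold, X_11=8
t=11: X=8, d=7 → death, X_12=7
t=12: X=7, d=0 → birth, X_13=8
t=13: X=8, d=1 → birth, X_14=9
t=14: X=9, d=4 → birth, X_15=10

no


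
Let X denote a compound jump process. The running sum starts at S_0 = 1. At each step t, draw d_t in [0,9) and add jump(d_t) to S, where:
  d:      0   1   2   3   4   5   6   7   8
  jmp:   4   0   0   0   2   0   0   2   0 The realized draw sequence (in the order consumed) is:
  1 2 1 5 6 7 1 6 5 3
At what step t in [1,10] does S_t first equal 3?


6

t=0: S=1, d=1, jump=0, S_1=1
t=1: S=1, d=2, jump=0, S_2=1
t=2: S=1, d=1, jump=0, S_3=1
t=3: S=1, d=5, jump=0, S_4=1
t=4: S=1, d=6, jump=0, S_5=1
t=5: S=1, d=7, jump=2, S_6=3
t=6: S=3, d=1, jump=0, S_7=3
t=7: S=3, d=6, jump=0, S_8=3
t=8: S=3, d=5, jump=0, S_9=3
t=9: S=3, d=3, jump=0, S_10=3


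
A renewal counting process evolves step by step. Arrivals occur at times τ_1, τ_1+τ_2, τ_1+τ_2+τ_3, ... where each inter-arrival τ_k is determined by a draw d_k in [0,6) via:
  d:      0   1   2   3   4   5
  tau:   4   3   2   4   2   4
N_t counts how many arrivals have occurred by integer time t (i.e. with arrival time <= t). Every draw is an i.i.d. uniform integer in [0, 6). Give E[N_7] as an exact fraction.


Inter-arrival values over d=0..5: [4, 3, 2, 4, 2, 4]
Each d has probability 1/6, so the pmf of τ is: f(2) = 1/3, f(3) = 1/6, f(4) = 1/2
Renewal equation for m(n) = E[N_n]: condition on τ_1 = k (if k <= n, one arrival plus a fresh copy on the remaining n−k steps): m(n) = F(n) + Σ_{k<=n} f(k)·m(n−k), where F(n) = P(τ <= n) and m(0) = 0
m(1) = F(1) = 0
m(2) = F(2) = 1/3
m(3) = F(3) = 1/2
m(4) = F(4) + f(2)·m(2) = 1 + 1/3·1/3 = 10/9
m(5) = F(5) + f(2)·m(3) + f(3)·m(2) = 1 + 1/3·1/2 + 1/6·1/3 = 11/9
m(6) = F(6) + f(2)·m(4) + f(3)·m(3) + f(4)·m(2) = 1 + 1/3·10/9 + 1/6·1/2 + 1/2·1/3 = 175/108
m(7) = F(7) + f(2)·m(5) + f(3)·m(4) + f(4)·m(3) = 1 + 1/3·11/9 + 1/6·10/9 + 1/2·1/2 = 199/108
E[N_7] = m(7) = 199/108

199/108


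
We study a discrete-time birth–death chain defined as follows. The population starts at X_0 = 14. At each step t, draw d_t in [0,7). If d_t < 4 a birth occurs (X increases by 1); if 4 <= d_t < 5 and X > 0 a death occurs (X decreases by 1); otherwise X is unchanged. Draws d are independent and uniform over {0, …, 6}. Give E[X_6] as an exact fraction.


116/7

X can drop by at most 1 per step and X_0 = 14 > T = 6, so X_t >= 14 − t >= 8 > 0 for every t <= 6: the floor at 0 (the 'and X > 0' condition) never binds. Hence X_6 = X_0 + Σ_{t<6} Y_t with i.i.d. increments Y_t = y(d_t) ∈ {+1, −1, 0}.
Outcome values over d=0..6: [1, 1, 1, 1, -1, 0, 0]
Σy = 3, Σy² = 5, M = 7
μ = 3/7 = 3/7,  σ² = 5/7 − (3/7)² = 26/49
E[X_6] = 14 + 6·(3/7) = 116/7


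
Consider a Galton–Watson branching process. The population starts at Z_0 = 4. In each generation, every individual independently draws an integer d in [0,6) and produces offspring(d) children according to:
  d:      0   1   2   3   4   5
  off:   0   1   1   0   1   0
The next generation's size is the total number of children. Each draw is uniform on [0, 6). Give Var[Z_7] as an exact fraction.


Outcome values over d=0..5: [0, 1, 1, 0, 1, 0]
Σy = 3, Σy² = 3, M = 6
μ = 3/6 = 1/2,  σ² = 3/6 − (1/2)² = 1/4
V_0 = 0, E_0 = 4
V_1 = 1/4·E_0 + (1/2)²·V_0 = 1;  E_1 = 2
V_2 = 1/4·E_1 + (1/2)²·V_1 = 3/4;  E_2 = 1
V_3 = 1/4·E_2 + (1/2)²·V_2 = 7/16;  E_3 = 1/2
V_4 = 1/4·E_3 + (1/2)²·V_3 = 15/64;  E_4 = 1/4
V_5 = 1/4·E_4 + (1/2)²·V_4 = 31/256;  E_5 = 1/8
V_6 = 1/4·E_5 + (1/2)²·V_5 = 63/1024;  E_6 = 1/16
V_7 = 1/4·E_6 + (1/2)²·V_6 = 127/4096;  E_7 = 1/32

127/4096


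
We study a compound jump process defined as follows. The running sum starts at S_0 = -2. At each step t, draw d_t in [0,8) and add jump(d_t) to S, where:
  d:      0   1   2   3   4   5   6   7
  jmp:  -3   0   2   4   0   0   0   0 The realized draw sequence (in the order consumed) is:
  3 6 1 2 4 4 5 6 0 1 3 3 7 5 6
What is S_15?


t=0: S=-2, d=3, jump=4, S_1=2
t=1: S=2, d=6, jump=0, S_2=2
t=2: S=2, d=1, jump=0, S_3=2
t=3: S=2, d=2, jump=2, S_4=4
t=4: S=4, d=4, jump=0, S_5=4
t=5: S=4, d=4, jump=0, S_6=4
t=6: S=4, d=5, jump=0, S_7=4
t=7: S=4, d=6, jump=0, S_8=4
t=8: S=4, d=0, jump=-3, S_9=1
t=9: S=1, d=1, jump=0, S_10=1
t=10: S=1, d=3, jump=4, S_11=5
t=11: S=5, d=3, jump=4, S_12=9
t=12: S=9, d=7, jump=0, S_13=9
t=13: S=9, d=5, jump=0, S_14=9
t=14: S=9, d=6, jump=0, S_15=9

9


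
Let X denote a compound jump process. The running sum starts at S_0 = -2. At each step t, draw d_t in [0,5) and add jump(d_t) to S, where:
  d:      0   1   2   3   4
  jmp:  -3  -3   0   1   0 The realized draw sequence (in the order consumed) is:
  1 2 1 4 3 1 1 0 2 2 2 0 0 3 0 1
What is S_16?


t=0: S=-2, d=1, jump=-3, S_1=-5
t=1: S=-5, d=2, jump=0, S_2=-5
t=2: S=-5, d=1, jump=-3, S_3=-8
t=3: S=-8, d=4, jump=0, S_4=-8
t=4: S=-8, d=3, jump=1, S_5=-7
t=5: S=-7, d=1, jump=-3, S_6=-10
t=6: S=-10, d=1, jump=-3, S_7=-13
t=7: S=-13, d=0, jump=-3, S_8=-16
t=8: S=-16, d=2, jump=0, S_9=-16
t=9: S=-16, d=2, jump=0, S_10=-16
t=10: S=-16, d=2, jump=0, S_11=-16
t=11: S=-16, d=0, jump=-3, S_12=-19
t=12: S=-19, d=0, jump=-3, S_13=-22
t=13: S=-22, d=3, jump=1, S_14=-21
t=14: S=-21, d=0, jump=-3, S_15=-24
t=15: S=-24, d=1, jump=-3, S_16=-27

-27


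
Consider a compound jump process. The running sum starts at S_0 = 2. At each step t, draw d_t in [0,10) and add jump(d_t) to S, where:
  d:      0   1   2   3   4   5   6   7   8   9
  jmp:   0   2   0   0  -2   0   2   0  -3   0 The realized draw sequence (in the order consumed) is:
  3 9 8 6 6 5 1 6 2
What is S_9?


7

t=0: S=2, d=3, jump=0, S_1=2
t=1: S=2, d=9, jump=0, S_2=2
t=2: S=2, d=8, jump=-3, S_3=-1
t=3: S=-1, d=6, jump=2, S_4=1
t=4: S=1, d=6, jump=2, S_5=3
t=5: S=3, d=5, jump=0, S_6=3
t=6: S=3, d=1, jump=2, S_7=5
t=7: S=5, d=6, jump=2, S_8=7
t=8: S=7, d=2, jump=0, S_9=7


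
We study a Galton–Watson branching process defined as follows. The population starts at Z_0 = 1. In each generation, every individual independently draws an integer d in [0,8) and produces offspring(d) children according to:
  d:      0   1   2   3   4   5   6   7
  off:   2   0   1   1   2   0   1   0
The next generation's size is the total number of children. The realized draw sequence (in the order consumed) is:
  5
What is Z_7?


0

gen 0: Z_0=1, draws=[5], offspring=[0], Z_1=0
gen 1: Z_1=0, draws=[], offspring=[], Z_2=0
gen 2: Z_2=0, draws=[], offspring=[], Z_3=0
gen 3: Z_3=0, draws=[], offspring=[], Z_4=0
gen 4: Z_4=0, draws=[], offspring=[], Z_5=0
gen 5: Z_5=0, draws=[], offspring=[], Z_6=0
gen 6: Z_6=0, draws=[], offspring=[], Z_7=0


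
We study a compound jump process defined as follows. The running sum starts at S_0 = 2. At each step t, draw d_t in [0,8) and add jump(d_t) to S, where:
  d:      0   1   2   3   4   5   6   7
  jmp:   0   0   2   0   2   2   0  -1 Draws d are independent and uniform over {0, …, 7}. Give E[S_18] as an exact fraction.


53/4

Outcome values over d=0..7: [0, 0, 2, 0, 2, 2, 0, -1]
Σy = 5, Σy² = 13, M = 8
μ = 5/8 = 5/8,  σ² = 13/8 − (5/8)² = 79/64
E[S_18] = 2 + 18·(5/8) = 53/4


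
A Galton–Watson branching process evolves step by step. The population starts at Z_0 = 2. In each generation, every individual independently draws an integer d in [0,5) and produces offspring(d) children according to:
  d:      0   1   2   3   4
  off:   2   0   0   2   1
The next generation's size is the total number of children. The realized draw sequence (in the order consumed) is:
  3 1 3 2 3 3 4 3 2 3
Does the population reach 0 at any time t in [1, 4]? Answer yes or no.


gen 0: Z_0=2, draws=[3, 1], offspring=[2, 0], Z_1=2
gen 1: Z_1=2, draws=[3, 2], offspring=[2, 0], Z_2=2
gen 2: Z_2=2, draws=[3, 3], offspring=[2, 2], Z_3=4
gen 3: Z_3=4, draws=[4, 3, 2, 3], offspring=[1, 2, 0, 2], Z_4=5

no


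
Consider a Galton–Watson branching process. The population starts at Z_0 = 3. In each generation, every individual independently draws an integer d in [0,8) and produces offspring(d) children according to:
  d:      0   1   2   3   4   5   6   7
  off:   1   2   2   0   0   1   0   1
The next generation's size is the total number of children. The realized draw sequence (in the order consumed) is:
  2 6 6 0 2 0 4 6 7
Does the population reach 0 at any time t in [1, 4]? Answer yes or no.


no

gen 0: Z_0=3, draws=[2, 6, 6], offspring=[2, 0, 0], Z_1=2
gen 1: Z_1=2, draws=[0, 2], offspring=[1, 2], Z_2=3
gen 2: Z_2=3, draws=[0, 4, 6], offspring=[1, 0, 0], Z_3=1
gen 3: Z_3=1, draws=[7], offspring=[1], Z_4=1


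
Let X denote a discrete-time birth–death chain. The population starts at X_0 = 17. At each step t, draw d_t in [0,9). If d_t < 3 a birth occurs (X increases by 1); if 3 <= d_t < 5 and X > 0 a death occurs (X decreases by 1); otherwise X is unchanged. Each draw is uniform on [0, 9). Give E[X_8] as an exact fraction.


161/9

X can drop by at most 1 per step and X_0 = 17 > T = 8, so X_t >= 17 − t >= 9 > 0 for every t <= 8: the floor at 0 (the 'and X > 0' condition) never binds. Hence X_8 = X_0 + Σ_{t<8} Y_t with i.i.d. increments Y_t = y(d_t) ∈ {+1, −1, 0}.
Outcome values over d=0..8: [1, 1, 1, -1, -1, 0, 0, 0, 0]
Σy = 1, Σy² = 5, M = 9
μ = 1/9 = 1/9,  σ² = 5/9 − (1/9)² = 44/81
E[X_8] = 17 + 8·(1/9) = 161/9


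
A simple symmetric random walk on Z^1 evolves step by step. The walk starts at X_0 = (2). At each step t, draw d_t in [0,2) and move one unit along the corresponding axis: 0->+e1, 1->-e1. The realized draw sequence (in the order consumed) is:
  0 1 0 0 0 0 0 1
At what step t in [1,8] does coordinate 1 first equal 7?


7

t=0: X=(2), d=0 → +e1, X_1=(3)
t=1: X=(3), d=1 → -e1, X_2=(2)
t=2: X=(2), d=0 → +e1, X_3=(3)
t=3: X=(3), d=0 → +e1, X_4=(4)
t=4: X=(4), d=0 → +e1, X_5=(5)
t=5: X=(5), d=0 → +e1, X_6=(6)
t=6: X=(6), d=0 → +e1, X_7=(7)
t=7: X=(7), d=1 → -e1, X_8=(6)


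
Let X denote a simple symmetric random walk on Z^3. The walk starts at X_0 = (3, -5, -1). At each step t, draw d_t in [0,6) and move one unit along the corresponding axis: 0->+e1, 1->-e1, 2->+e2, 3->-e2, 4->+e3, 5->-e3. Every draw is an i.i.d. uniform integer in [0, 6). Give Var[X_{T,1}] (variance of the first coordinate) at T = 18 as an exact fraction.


Outcome values over d=0..5: [1, -1, 0, 0, 0, 0]
Σy = 0, Σy² = 2, M = 6
μ = 0/6 = 0,  σ² = 2/6 − (0)² = 1/3
Independent increments: Var[X_18] = 18·σ² = 18·(1/3) = 6

6


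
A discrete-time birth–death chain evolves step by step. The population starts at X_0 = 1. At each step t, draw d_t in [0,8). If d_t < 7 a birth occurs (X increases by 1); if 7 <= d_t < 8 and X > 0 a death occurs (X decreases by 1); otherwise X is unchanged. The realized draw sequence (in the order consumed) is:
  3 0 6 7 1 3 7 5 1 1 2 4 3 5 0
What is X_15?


t=0: X=1, d=3 → birth, X_1=2
t=1: X=2, d=0 → birth, X_2=3
t=2: X=3, d=6 → birth, X_3=4
t=3: X=4, d=7 → death, X_4=3
t=4: X=3, d=1 → birth, X_5=4
t=5: X=4, d=3 → birth, X_6=5
t=6: X=5, d=7 → death, X_7=4
t=7: X=4, d=5 → birth, X_8=5
t=8: X=5, d=1 → birth, X_9=6
t=9: X=6, d=1 → birth, X_10=7
t=10: X=7, d=2 → birth, X_11=8
t=11: X=8, d=4 → birth, X_12=9
t=12: X=9, d=3 → birth, X_13=10
t=13: X=10, d=5 → birth, X_14=11
t=14: X=11, d=0 → birth, X_15=12

12


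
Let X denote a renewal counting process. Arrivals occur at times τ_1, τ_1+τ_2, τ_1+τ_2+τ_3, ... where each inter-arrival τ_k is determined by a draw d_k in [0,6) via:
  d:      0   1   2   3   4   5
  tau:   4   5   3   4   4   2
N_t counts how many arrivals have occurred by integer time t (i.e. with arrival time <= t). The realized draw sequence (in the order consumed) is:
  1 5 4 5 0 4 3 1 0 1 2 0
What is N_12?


draw d_1=1: τ_1=5, arrival time A_1=5
draw d_2=5: τ_2=2, arrival time A_2=7
draw d_3=4: τ_3=4, arrival time A_3=11
draw d_4=5: τ_4=2, arrival time A_4=13
draw d_5=0: τ_5=4, arrival time A_5=17
draw d_6=4: τ_6=4, arrival time A_6=21
draw d_7=3: τ_7=4, arrival time A_7=25
draw d_8=1: τ_8=5, arrival time A_8=30
draw d_9=0: τ_9=4, arrival time A_9=34
draw d_10=1: τ_10=5, arrival time A_10=39
draw d_11=2: τ_11=3, arrival time A_11=42
draw d_12=0: τ_12=4, arrival time A_12=46
N_t over t=0..12: 0:0 1:0 2:0 3:0 4:0 5:1 6:1 7:2 8:2 9:2 10:2 11:3 12:3

3


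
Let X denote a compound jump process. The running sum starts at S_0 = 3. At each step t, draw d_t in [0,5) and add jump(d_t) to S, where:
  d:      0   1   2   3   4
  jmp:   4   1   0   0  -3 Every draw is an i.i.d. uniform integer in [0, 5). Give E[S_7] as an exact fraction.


29/5

Outcome values over d=0..4: [4, 1, 0, 0, -3]
Σy = 2, Σy² = 26, M = 5
μ = 2/5 = 2/5,  σ² = 26/5 − (2/5)² = 126/25
E[S_7] = 3 + 7·(2/5) = 29/5


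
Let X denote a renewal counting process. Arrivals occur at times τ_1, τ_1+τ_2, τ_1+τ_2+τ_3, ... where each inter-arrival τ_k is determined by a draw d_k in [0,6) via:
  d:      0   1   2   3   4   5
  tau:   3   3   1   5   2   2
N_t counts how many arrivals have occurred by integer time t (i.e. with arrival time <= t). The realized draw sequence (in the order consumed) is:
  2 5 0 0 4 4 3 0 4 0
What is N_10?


draw d_1=2: τ_1=1, arrival time A_1=1
draw d_2=5: τ_2=2, arrival time A_2=3
draw d_3=0: τ_3=3, arrival time A_3=6
draw d_4=0: τ_4=3, arrival time A_4=9
draw d_5=4: τ_5=2, arrival time A_5=11
draw d_6=4: τ_6=2, arrival time A_6=13
draw d_7=3: τ_7=5, arrival time A_7=18
draw d_8=0: τ_8=3, arrival time A_8=21
draw d_9=4: τ_9=2, arrival time A_9=23
draw d_10=0: τ_10=3, arrival time A_10=26
N_t over t=0..10: 0:0 1:1 2:1 3:2 4:2 5:2 6:3 7:3 8:3 9:4 10:4

4


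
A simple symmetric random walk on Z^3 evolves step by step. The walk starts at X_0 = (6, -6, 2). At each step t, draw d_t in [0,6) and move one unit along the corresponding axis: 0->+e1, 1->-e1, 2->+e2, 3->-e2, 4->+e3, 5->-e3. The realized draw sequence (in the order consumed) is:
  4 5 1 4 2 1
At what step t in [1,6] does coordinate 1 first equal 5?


t=0: X=(6, -6, 2), d=4 → +e3, X_1=(6, -6, 3)
t=1: X=(6, -6, 3), d=5 → -e3, X_2=(6, -6, 2)
t=2: X=(6, -6, 2), d=1 → -e1, X_3=(5, -6, 2)
t=3: X=(5, -6, 2), d=4 → +e3, X_4=(5, -6, 3)
t=4: X=(5, -6, 3), d=2 → +e2, X_5=(5, -5, 3)
t=5: X=(5, -5, 3), d=1 → -e1, X_6=(4, -5, 3)

3


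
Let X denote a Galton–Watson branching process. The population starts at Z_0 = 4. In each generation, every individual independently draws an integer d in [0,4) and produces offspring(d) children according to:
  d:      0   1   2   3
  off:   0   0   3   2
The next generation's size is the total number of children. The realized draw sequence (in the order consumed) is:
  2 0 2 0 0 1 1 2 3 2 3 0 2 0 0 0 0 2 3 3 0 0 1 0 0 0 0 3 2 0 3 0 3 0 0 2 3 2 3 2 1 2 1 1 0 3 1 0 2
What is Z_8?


11

gen 0: Z_0=4, draws=[2, 0, 2, 0], offspring=[3, 0, 3, 0], Z_1=6
gen 1: Z_1=6, draws=[0, 1, 1, 2, 3, 2], offspring=[0, 0, 0, 3, 2, 3], Z_2=8
gen 2: Z_2=8, draws=[3, 0, 2, 0, 0, 0, 0, 2], offspring=[2, 0, 3, 0, 0, 0, 0, 3], Z_3=8
gen 3: Z_3=8, draws=[3, 3, 0, 0, 1, 0, 0, 0], offspring=[2, 2, 0, 0, 0, 0, 0, 0], Z_4=4
gen 4: Z_4=4, draws=[0, 3, 2, 0], offspring=[0, 2, 3, 0], Z_5=5
gen 5: Z_5=5, draws=[3, 0, 3, 0, 0], offspring=[2, 0, 2, 0, 0], Z_6=4
gen 6: Z_6=4, draws=[2, 3, 2, 3], offspring=[3, 2, 3, 2], Z_7=10
gen 7: Z_7=10, draws=[2, 1, 2, 1, 1, 0, 3, 1, 0, 2], offspring=[3, 0, 3, 0, 0, 0, 2, 0, 0, 3], Z_8=11


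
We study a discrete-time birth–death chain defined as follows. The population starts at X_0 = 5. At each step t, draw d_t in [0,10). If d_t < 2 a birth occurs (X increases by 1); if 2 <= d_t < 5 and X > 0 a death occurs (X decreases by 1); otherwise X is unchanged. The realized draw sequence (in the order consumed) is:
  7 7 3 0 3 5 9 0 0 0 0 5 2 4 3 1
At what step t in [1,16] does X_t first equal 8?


11

t=0: X=5, d=7 → hold, X_1=5
t=1: X=5, d=7 → hold, X_2=5
t=2: X=5, d=3 → death, X_3=4
t=3: X=4, d=0 → birth, X_4=5
t=4: X=5, d=3 → death, X_5=4
t=5: X=4, d=5 → hold, X_6=4
t=6: X=4, d=9 → hold, X_7=4
t=7: X=4, d=0 → birth, X_8=5
t=8: X=5, d=0 → birth, X_9=6
t=9: X=6, d=0 → birth, X_10=7
t=10: X=7, d=0 → birth, X_11=8
t=11: X=8, d=5 → hold, X_12=8
t=12: X=8, d=2 → death, X_13=7
t=13: X=7, d=4 → death, X_14=6
t=14: X=6, d=3 → death, X_15=5
t=15: X=5, d=1 → birth, X_16=6


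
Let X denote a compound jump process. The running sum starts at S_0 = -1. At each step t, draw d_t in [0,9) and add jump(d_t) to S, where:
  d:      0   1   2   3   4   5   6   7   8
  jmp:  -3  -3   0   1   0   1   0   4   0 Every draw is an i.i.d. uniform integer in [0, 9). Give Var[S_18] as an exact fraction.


72

Outcome values over d=0..8: [-3, -3, 0, 1, 0, 1, 0, 4, 0]
Σy = 0, Σy² = 36, M = 9
μ = 0/9 = 0,  σ² = 36/9 − (0)² = 4
Independent increments: Var[S_18] = 18·σ² = 18·(4) = 72


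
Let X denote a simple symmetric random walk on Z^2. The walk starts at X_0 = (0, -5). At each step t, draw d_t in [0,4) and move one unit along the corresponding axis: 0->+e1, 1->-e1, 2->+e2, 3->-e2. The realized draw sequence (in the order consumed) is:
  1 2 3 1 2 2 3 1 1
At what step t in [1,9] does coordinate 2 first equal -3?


6

t=0: X=(0, -5), d=1 → -e1, X_1=(-1, -5)
t=1: X=(-1, -5), d=2 → +e2, X_2=(-1, -4)
t=2: X=(-1, -4), d=3 → -e2, X_3=(-1, -5)
t=3: X=(-1, -5), d=1 → -e1, X_4=(-2, -5)
t=4: X=(-2, -5), d=2 → +e2, X_5=(-2, -4)
t=5: X=(-2, -4), d=2 → +e2, X_6=(-2, -3)
t=6: X=(-2, -3), d=3 → -e2, X_7=(-2, -4)
t=7: X=(-2, -4), d=1 → -e1, X_8=(-3, -4)
t=8: X=(-3, -4), d=1 → -e1, X_9=(-4, -4)


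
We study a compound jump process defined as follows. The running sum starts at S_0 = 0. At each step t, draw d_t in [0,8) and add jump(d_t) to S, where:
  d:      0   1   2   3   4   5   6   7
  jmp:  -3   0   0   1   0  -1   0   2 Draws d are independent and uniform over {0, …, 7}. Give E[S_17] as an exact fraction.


-17/8

Outcome values over d=0..7: [-3, 0, 0, 1, 0, -1, 0, 2]
Σy = -1, Σy² = 15, M = 8
μ = -1/8 = -1/8,  σ² = 15/8 − (-1/8)² = 119/64
E[S_17] = 0 + 17·(-1/8) = -17/8


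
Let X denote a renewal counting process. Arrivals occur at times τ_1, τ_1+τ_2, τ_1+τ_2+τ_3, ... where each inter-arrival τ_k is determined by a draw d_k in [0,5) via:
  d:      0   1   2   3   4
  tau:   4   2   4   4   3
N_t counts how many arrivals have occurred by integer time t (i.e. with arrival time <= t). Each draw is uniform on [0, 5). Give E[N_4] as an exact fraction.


Inter-arrival values over d=0..4: [4, 2, 4, 4, 3]
Each d has probability 1/5, so the pmf of τ is: f(2) = 1/5, f(3) = 1/5, f(4) = 3/5
Renewal equation for m(n) = E[N_n]: condition on τ_1 = k (if k <= n, one arrival plus a fresh copy on the remaining n−k steps): m(n) = F(n) + Σ_{k<=n} f(k)·m(n−k), where F(n) = P(τ <= n) and m(0) = 0
m(1) = F(1) = 0
m(2) = F(2) = 1/5
m(3) = F(3) = 2/5
m(4) = F(4) + f(2)·m(2) = 1 + 1/5·1/5 = 26/25
E[N_4] = m(4) = 26/25

26/25


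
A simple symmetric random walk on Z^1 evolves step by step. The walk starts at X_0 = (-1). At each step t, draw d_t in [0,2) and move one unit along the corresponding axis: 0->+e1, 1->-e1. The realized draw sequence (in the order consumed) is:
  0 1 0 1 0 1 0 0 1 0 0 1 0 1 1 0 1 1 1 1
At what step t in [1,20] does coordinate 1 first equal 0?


t=0: X=(-1), d=0 → +e1, X_1=(0)
t=1: X=(0), d=1 → -e1, X_2=(-1)
t=2: X=(-1), d=0 → +e1, X_3=(0)
t=3: X=(0), d=1 → -e1, X_4=(-1)
t=4: X=(-1), d=0 → +e1, X_5=(0)
t=5: X=(0), d=1 → -e1, X_6=(-1)
t=6: X=(-1), d=0 → +e1, X_7=(0)
t=7: X=(0), d=0 → +e1, X_8=(1)
t=8: X=(1), d=1 → -e1, X_9=(0)
t=9: X=(0), d=0 → +e1, X_10=(1)
t=10: X=(1), d=0 → +e1, X_11=(2)
t=11: X=(2), d=1 → -e1, X_12=(1)
t=12: X=(1), d=0 → +e1, X_13=(2)
t=13: X=(2), d=1 → -e1, X_14=(1)
t=14: X=(1), d=1 → -e1, X_15=(0)
t=15: X=(0), d=0 → +e1, X_16=(1)
t=16: X=(1), d=1 → -e1, X_17=(0)
t=17: X=(0), d=1 → -e1, X_18=(-1)
t=18: X=(-1), d=1 → -e1, X_19=(-2)
t=19: X=(-2), d=1 → -e1, X_20=(-3)

1


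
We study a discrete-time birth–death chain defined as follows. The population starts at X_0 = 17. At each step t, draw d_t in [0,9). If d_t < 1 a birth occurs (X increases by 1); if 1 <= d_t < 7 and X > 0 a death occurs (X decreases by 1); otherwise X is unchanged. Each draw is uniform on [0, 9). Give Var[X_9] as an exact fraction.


38/9

X can drop by at most 1 per step and X_0 = 17 > T = 9, so X_t >= 17 − t >= 8 > 0 for every t <= 9: the floor at 0 (the 'and X > 0' condition) never binds. Hence X_9 = X_0 + Σ_{t<9} Y_t with i.i.d. increments Y_t = y(d_t) ∈ {+1, −1, 0}.
Outcome values over d=0..8: [1, -1, -1, -1, -1, -1, -1, 0, 0]
Σy = -5, Σy² = 7, M = 9
μ = -5/9 = -5/9,  σ² = 7/9 − (-5/9)² = 38/81
Independent increments: Var[X_9] = 9·σ² = 9·(38/81) = 38/9
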